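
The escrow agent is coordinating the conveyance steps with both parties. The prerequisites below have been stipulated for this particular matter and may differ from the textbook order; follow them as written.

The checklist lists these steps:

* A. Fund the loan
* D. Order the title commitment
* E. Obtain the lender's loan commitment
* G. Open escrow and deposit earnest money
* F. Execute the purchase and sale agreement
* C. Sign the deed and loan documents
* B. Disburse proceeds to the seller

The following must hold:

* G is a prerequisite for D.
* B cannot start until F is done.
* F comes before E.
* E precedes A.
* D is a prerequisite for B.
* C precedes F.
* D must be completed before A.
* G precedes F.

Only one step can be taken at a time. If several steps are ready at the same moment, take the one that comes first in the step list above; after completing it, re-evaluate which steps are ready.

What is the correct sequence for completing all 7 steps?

G, D, C, F, E, A, B

G and C have no prerequisites; G is listed earlier, so G is first.
D now also ready, so the ready set is {D, C}; D is listed earlier → D.
C is the only step now ready → C.
Next only F has its prerequisites met → F.
E and B are both available; E is listed earlier → E.
Ready: A and B. A is listed earlier → A.
B needed D and F, now all done → B.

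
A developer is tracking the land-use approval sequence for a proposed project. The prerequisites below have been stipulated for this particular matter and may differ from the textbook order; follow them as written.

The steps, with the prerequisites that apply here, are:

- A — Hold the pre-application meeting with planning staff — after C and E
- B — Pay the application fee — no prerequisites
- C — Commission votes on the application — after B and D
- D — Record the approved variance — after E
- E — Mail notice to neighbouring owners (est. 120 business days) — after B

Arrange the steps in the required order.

B, E, D, C, A

B has no prerequisites → B first.
E needed B, now all done → E.
D is the only step now ready → D.
C needed B and D, now all done → C.
Next only A has its prerequisites met → A.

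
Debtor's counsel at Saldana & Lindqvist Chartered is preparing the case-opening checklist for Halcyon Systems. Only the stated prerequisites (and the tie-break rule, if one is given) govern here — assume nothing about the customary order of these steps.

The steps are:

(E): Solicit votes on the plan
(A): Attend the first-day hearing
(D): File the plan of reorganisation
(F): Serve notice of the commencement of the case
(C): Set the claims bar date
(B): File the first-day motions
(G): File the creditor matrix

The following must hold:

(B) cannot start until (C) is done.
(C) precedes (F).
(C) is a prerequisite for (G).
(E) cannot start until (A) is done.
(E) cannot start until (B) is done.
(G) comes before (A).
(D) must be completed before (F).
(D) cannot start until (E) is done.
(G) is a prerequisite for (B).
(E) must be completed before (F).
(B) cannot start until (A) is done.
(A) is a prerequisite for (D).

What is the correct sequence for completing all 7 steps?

(C), (G), (A), (B), (E), (D), (F)

(C) has no prerequisites → (C) first.
(G) needed (C), now all done → (G).
(A) needed (G), now all done → (A).
(B) needed (A), (C) and (G), now all done → (B).
(E) needed (A) and (B), now all done → (E).
(D) needed (E) and (A), now all done → (D).
That leaves (F) as the only ready step → (F).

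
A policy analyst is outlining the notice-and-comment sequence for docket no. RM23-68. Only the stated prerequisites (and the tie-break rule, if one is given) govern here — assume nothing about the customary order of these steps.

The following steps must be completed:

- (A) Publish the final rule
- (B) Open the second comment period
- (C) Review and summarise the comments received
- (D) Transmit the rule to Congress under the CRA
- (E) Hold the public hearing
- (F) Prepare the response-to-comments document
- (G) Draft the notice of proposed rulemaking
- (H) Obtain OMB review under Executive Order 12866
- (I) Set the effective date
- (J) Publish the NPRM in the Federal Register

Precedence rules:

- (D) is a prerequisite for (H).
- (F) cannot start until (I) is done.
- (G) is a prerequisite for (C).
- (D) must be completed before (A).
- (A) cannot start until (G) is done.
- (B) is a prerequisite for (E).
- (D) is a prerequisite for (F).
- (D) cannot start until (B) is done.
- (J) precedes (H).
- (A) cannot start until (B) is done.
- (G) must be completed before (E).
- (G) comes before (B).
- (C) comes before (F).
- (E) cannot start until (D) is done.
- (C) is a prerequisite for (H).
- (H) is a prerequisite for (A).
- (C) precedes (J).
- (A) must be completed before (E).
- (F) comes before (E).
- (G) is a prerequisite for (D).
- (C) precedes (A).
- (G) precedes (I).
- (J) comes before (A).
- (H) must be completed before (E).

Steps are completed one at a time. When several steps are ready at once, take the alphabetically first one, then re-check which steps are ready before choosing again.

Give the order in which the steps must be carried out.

Only (G) has no prerequisites, so it is first.
Ready: (B), (C) and (I). (B) has the earlier label → (B).
(D) now also ready, so the ready set is {(C), (D), (I)}; (C) has the earlier label → (C).
(J) now also ready, so the ready set is {(D), (I), (J)}; (D) has the earlier label → (D).
Now (I) and (J) have their prerequisites met. (I) has the earlier label, so (I) next.
(F) now also ready, so the ready set is {(F), (J)}; (F) has the earlier label → (F).
That leaves (J) as the only ready step → (J).
(H) needed (C), (D) and (J), now all done → (H).
(A) needed (B), (C), (D), (G), (H) and (J), now all done → (A).
That leaves (E) as the only ready step → (E).

(G), (B), (C), (D), (I), (F), (J), (H), (A), (E)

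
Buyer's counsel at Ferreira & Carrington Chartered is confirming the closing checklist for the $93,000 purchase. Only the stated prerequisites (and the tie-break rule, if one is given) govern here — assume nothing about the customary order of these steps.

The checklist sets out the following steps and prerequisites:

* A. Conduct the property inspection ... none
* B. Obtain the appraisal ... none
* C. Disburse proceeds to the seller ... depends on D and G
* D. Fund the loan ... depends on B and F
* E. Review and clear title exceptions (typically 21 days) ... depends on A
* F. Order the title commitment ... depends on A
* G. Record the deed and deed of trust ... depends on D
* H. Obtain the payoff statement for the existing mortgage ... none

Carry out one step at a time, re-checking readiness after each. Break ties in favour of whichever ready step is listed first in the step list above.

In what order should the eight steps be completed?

A, B and H have no prerequisites; A is listed earlier, so A is first.
E and F now also ready, so the ready set is {B, E, F, H}; B is listed earlier → B.
Ready: E, F and H. E is listed earlier → E.
Now F and H have their prerequisites met. F is listed earlier, so F next.
D now also ready, so the ready set is {D, H}; D is listed earlier → D.
G and H are both available; G is listed earlier → G.
C and H are both available; C is listed earlier → C.
Next only H has its prerequisites met → H.

A → B → E → F → D → G → C → H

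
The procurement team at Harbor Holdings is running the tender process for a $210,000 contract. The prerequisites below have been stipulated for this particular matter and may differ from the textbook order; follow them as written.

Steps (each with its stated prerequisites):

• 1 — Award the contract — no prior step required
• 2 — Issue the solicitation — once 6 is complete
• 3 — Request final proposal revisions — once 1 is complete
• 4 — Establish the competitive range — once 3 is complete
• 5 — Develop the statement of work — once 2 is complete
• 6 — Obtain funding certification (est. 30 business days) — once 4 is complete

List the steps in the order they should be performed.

1, 3, 4, 6, 2, 5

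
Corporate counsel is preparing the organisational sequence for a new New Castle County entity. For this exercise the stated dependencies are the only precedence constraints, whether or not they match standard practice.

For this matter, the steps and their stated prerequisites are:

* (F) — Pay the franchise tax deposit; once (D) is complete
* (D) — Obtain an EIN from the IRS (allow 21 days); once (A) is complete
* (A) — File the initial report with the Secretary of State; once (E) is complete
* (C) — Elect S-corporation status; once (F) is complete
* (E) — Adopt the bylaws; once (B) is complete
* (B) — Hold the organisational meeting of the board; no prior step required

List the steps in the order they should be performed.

Only (B) has no prerequisites, so it is first.
(E) is the only step now ready → (E).
Next only (A) has its prerequisites met → (A).
That leaves (D) as the only ready step → (D).
That leaves (F) as the only ready step → (F).
(C) needed (F), now all done → (C).

(B) (E) (A) (D) (F) (C)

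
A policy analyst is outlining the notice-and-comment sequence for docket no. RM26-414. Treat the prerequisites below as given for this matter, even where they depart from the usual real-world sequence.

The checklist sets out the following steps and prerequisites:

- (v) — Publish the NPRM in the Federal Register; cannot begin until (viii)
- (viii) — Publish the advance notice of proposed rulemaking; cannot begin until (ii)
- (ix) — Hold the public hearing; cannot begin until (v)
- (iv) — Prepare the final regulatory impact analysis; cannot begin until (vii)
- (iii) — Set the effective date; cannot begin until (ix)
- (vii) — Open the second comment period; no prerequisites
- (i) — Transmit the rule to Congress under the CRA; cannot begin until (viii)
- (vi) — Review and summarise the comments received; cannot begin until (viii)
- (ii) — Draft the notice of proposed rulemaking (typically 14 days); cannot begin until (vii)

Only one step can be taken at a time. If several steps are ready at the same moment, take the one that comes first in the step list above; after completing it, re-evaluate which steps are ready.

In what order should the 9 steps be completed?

(vii), (iv), (ii), (viii), (v), (ix), (iii), (i), (vi)

(vii) is the only step with nothing outstanding, so it goes first.
(iv) and (ii) are both available; (iv) is listed earlier → (iv).
(ii) needed (vii), now all done → (ii).
Next only (viii) has its prerequisites met → (viii).
Now (v), (i) and (vi) have their prerequisites met. (v) is listed earlier, so (v) next.
Now (ix), (i) and (vi) have their prerequisites met. (ix) is listed earlier, so (ix) next.
(iii) now also ready, so the ready set is {(iii), (i), (vi)}; (iii) is listed earlier → (iii).
(i) and (vi) are both available; (i) is listed earlier → (i).
That leaves (vi) as the only ready step → (vi).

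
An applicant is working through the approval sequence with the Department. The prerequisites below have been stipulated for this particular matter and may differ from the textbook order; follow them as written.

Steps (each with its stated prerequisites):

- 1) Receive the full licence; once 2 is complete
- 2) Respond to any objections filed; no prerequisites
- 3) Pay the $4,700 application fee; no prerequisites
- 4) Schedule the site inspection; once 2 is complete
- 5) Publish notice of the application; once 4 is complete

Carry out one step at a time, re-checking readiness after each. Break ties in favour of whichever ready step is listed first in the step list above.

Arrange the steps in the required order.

Nothing is required for 2 and 3. 2 is listed earlier → 2 first.
1, 3 and 4 are all available; 1 is listed earlier → 1.
Ready: 3 and 4. 3 is listed earlier → 3.
4 needed 2, now all done → 4.
That leaves 5 as the only ready step → 5.

2 1 3 4 5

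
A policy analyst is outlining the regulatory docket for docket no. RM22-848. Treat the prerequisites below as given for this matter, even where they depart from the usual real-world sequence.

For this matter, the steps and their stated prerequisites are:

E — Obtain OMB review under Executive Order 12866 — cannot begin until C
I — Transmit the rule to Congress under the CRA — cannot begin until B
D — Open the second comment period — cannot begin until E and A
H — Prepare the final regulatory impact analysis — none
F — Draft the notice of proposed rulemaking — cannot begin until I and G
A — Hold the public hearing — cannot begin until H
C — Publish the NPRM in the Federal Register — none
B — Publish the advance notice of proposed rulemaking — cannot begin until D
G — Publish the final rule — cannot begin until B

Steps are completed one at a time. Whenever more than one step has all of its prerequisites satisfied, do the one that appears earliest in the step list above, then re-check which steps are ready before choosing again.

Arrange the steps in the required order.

H A C E D B I G F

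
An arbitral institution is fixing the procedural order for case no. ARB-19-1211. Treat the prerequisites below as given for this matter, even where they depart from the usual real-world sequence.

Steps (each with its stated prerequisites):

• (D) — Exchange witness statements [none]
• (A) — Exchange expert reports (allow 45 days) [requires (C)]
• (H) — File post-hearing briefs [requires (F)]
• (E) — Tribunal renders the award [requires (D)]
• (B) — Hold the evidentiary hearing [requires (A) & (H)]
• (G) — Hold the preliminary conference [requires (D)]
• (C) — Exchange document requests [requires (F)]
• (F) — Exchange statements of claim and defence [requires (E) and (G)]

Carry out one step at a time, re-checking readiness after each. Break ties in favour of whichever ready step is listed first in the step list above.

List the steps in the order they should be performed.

(D) has no prerequisites → (D) first.
(E) and (G) are both available; (E) is listed earlier → (E).
That leaves (G) as the only ready step → (G).
(F) is the only step now ready → (F).
Ready: (H) and (C). (H) is listed earlier → (H).
(C) is the only step now ready → (C).
Next only (A) has its prerequisites met → (A).
(B) is the only step now ready → (B).

(D), (E), (G), (F), (H), (C), (A), (B)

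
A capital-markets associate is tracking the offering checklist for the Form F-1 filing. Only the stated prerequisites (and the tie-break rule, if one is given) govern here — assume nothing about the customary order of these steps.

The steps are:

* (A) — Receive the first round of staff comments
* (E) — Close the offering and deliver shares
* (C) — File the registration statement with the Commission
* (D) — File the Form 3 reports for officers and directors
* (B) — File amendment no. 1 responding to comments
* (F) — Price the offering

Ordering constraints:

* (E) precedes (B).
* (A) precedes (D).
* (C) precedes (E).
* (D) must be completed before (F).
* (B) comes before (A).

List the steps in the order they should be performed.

(C) is the only step with nothing outstanding, so it goes first.
Next only (E) has its prerequisites met → (E).
(B) needed (E), now all done → (B).
Next only (A) has its prerequisites met → (A).
(D) needed (A), now all done → (D).
(F) is the only step now ready → (F).

(C) → (E) → (B) → (A) → (D) → (F)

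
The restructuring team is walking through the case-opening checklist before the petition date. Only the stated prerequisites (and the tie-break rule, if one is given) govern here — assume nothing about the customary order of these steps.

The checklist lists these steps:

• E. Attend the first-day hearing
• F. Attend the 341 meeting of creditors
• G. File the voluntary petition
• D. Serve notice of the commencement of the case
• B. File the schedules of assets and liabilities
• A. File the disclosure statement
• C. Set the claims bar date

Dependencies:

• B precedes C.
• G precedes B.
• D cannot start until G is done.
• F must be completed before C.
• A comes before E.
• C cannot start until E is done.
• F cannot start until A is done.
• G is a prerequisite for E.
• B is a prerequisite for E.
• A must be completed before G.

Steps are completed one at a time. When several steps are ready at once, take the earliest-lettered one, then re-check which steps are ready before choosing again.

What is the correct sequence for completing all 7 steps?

A has no prerequisites → A first.
Now F and G have their prerequisites met. F has the earlier label, so F next.
That leaves G as the only ready step → G.
B and D are both available; B has the earlier label → B.
Ready: D and E. D has the earlier label → D.
E needed A, B and G, now all done → E.
That leaves C as the only ready step → C.

A, F, G, B, D, E, C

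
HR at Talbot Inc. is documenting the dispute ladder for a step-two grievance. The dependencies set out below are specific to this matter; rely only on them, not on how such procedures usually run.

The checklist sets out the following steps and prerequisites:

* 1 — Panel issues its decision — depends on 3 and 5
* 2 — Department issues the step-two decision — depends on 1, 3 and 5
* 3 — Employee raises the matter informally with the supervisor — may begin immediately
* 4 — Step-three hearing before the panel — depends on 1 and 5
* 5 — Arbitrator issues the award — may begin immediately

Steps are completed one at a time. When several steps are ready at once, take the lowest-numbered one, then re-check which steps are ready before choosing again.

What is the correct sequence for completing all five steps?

3 and 5 have no prerequisites; 3 has the earlier label, so 3 is first.
Next only 5 has its prerequisites met → 5.
Next only 1 has its prerequisites met → 1.
Now 2 and 4 have their prerequisites met. 2 has the earlier label, so 2 next.
4 needed 1 and 5, now all done → 4.

3 5 1 2 4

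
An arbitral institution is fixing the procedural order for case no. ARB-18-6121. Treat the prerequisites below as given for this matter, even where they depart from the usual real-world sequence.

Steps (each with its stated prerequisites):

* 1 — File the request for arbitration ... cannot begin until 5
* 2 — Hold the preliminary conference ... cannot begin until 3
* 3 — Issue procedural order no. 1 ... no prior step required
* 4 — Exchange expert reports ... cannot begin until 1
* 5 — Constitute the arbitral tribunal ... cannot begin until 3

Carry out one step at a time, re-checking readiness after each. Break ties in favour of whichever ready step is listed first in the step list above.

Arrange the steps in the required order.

3, 2, 5, 1, 4

3 has no prerequisites → 3 first.
Ready: 2 and 5. 2 is listed earlier → 2.
5 needed 3, now all done → 5.
1 needed 5, now all done → 1.
4 is the only step now ready → 4.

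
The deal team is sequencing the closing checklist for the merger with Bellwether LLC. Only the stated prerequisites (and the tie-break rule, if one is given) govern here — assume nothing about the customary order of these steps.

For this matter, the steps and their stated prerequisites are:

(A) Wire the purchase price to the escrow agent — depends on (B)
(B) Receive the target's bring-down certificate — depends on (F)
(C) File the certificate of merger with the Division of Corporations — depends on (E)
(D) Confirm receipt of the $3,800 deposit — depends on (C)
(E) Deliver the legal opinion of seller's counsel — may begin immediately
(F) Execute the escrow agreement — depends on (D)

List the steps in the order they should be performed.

(E), (C), (D), (F), (B), (A)

(E) is the only step with nothing outstanding, so it goes first.
(C) is the only step now ready → (C).
(D) needed (C), now all done → (D).
(F) needed (D), now all done → (F).
(B) is the only step now ready → (B).
That leaves (A) as the only ready step → (A).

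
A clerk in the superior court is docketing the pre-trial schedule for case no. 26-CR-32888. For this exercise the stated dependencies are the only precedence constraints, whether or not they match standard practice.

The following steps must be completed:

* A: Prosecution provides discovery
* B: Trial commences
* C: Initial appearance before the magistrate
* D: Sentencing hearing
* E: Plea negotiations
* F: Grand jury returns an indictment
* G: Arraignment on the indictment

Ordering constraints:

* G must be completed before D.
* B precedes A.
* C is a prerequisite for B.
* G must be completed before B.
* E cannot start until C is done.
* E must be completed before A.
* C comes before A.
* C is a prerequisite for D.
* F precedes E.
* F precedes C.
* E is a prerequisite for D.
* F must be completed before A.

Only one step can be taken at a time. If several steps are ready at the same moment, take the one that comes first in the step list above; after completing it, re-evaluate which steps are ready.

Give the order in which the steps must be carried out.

F, C, E, G, B, A, D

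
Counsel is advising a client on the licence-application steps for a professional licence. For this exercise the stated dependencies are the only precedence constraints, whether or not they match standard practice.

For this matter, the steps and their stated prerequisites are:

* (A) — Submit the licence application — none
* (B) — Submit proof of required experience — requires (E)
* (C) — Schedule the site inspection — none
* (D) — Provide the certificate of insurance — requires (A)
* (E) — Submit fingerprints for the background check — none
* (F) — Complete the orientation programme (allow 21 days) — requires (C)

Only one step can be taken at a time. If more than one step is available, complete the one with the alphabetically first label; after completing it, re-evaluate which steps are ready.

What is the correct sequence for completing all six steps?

(A), (C), (D), (E), (B), (F)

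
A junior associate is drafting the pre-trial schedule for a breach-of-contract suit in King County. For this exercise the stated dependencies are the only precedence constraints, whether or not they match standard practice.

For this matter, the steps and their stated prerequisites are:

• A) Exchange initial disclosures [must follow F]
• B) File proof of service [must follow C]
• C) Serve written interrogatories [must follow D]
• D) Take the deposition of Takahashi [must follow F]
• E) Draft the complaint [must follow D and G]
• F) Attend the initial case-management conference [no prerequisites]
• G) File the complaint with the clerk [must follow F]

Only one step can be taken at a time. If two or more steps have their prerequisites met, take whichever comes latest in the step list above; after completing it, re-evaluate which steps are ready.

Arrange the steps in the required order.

F, G, D, E, C, B, A

F is the only step with nothing outstanding, so it goes first.
G, D and A are all available; G is listed later → G.
Ready: D and A. D is listed later → D.
E and C now also ready, so the ready set is {E, C, A}; E is listed later → E.
Now C and A have their prerequisites met. C is listed later, so C next.
B and A are both available; B is listed later → B.
A needed F, now all done → A.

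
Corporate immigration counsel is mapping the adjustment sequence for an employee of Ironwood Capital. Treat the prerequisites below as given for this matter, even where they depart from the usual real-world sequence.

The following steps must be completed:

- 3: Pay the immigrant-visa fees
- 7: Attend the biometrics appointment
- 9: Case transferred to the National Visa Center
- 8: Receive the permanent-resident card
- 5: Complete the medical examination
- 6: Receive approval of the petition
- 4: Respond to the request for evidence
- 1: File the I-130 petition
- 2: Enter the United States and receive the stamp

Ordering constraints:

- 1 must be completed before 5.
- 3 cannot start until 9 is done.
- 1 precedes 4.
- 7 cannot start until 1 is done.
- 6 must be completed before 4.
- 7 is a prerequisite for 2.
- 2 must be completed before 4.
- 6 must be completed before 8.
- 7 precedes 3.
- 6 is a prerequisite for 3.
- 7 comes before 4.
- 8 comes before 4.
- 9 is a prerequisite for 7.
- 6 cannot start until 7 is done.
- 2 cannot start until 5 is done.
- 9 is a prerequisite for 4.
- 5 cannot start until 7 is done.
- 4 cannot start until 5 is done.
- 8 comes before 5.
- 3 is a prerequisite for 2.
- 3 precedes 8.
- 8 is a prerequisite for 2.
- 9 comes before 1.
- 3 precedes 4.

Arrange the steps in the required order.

9 has no prerequisites → 9 first.
Next only 1 has its prerequisites met → 1.
Next only 7 has its prerequisites met → 7.
6 needed 7, now all done → 6.
3 is the only step now ready → 3.
8 is the only step now ready → 8.
5 needed 7, 8 and 1, now all done → 5.
2 needed 3, 7, 8 and 5, now all done → 2.
4 needed 3, 7, 9, 8, 5, 6, 1 and 2, now all done → 4.

9 1 7 6 3 8 5 2 4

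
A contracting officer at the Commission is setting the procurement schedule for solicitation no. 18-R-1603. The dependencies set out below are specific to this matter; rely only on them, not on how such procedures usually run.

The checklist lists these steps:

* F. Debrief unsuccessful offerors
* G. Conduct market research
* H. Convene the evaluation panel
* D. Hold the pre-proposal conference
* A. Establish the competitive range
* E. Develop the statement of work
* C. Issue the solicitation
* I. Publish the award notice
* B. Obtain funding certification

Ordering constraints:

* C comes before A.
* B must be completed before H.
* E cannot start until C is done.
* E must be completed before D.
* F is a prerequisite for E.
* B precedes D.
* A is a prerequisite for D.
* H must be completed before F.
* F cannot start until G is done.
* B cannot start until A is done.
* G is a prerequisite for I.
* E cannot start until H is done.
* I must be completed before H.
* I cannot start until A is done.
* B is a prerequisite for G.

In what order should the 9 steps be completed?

C is the only step with nothing outstanding, so it goes first.
A is the only step now ready → A.
That leaves B as the only ready step → B.
G needed B, now all done → G.
Next only I has its prerequisites met → I.
Next only H has its prerequisites met → H.
Next only F has its prerequisites met → F.
That leaves E as the only ready step → E.
D needed A, E and B, now all done → D.

C → A → B → G → I → H → F → E → D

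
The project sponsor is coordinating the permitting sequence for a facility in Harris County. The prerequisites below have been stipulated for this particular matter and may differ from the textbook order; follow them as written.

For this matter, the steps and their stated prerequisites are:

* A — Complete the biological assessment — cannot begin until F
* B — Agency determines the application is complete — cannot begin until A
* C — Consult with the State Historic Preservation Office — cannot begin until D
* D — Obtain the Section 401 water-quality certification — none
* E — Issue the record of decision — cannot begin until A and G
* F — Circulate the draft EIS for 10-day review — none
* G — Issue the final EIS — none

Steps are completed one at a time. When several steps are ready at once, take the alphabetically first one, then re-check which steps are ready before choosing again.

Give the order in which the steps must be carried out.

D C F A B G E

D, F and G have no prerequisites; D has the earlier label, so D is first.
C now also ready, so the ready set is {C, F, G}; C has the earlier label → C.
Now F and G have their prerequisites met. F has the earlier label, so F next.
A now also ready, so the ready set is {A, G}; A has the earlier label → A.
Now B and G have their prerequisites met. B has the earlier label, so B next.
Next only G has its prerequisites met → G.
Next only E has its prerequisites met → E.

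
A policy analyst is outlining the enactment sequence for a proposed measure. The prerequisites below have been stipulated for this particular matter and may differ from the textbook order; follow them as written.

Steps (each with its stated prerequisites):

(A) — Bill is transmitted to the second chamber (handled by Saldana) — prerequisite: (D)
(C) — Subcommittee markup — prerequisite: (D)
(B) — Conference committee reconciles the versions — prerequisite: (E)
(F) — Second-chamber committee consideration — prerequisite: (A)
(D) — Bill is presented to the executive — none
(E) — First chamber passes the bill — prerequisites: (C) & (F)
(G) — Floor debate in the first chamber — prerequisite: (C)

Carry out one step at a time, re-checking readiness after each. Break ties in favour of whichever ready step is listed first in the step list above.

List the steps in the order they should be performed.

(D) (A) (C) (F) (E) (B) (G)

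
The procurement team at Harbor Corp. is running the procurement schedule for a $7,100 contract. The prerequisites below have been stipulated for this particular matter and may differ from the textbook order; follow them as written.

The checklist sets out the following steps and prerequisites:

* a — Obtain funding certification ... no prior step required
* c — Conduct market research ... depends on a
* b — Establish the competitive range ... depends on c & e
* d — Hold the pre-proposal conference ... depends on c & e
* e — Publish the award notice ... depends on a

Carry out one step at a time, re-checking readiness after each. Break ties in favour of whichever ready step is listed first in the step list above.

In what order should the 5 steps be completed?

a has no prerequisites → a first.
Now c and e have their prerequisites met. c is listed earlier, so c next.
Next only e has its prerequisites met → e.
b and d are both available; b is listed earlier → b.
d needed c and e, now all done → d.

a c e b d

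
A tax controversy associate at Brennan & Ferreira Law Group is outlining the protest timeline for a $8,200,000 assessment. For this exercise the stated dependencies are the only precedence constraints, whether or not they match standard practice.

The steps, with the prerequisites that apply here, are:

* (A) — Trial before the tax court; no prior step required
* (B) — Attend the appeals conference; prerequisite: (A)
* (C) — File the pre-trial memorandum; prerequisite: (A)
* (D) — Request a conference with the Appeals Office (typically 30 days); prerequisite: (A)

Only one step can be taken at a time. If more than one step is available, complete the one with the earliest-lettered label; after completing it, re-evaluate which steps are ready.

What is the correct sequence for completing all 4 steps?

(A) → (B) → (C) → (D)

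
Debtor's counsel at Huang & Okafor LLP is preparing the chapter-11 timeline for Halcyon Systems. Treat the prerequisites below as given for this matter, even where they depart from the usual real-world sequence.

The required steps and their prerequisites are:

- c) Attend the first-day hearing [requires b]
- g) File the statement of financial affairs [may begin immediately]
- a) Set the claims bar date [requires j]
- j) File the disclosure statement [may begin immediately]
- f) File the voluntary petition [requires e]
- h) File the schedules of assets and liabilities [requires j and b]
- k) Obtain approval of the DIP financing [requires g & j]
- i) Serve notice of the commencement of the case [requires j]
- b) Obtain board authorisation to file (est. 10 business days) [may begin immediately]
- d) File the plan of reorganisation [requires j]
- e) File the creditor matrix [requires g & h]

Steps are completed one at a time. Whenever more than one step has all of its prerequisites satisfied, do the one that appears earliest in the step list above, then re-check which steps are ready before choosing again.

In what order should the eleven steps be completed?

g j a k i b c h d e f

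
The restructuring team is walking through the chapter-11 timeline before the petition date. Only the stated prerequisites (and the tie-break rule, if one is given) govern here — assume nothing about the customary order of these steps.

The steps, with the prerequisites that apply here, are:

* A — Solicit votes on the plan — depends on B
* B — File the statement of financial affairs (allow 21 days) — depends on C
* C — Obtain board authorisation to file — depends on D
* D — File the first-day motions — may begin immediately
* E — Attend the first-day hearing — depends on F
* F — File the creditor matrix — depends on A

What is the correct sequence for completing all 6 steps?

D has no prerequisites → D first.
C needed D, now all done → C.
Next only B has its prerequisites met → B.
Next only A has its prerequisites met → A.
That leaves F as the only ready step → F.
E needed F, now all done → E.

D, C, B, A, F, E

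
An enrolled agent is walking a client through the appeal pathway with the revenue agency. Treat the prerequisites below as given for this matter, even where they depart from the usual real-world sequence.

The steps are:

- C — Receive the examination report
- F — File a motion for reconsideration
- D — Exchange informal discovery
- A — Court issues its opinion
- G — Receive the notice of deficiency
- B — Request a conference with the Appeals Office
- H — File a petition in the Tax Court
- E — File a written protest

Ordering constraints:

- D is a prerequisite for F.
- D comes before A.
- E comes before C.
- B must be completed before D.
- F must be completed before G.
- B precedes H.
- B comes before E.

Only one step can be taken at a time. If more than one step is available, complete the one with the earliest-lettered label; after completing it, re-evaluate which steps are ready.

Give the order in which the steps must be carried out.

B has no prerequisites → B first.
Now D, E and H have their prerequisites met. D has the earlier label, so D next.
A and F now also ready, so the ready set is {A, E, F, H}; A has the earlier label → A.
E, F and H are all available; E has the earlier label → E.
Now C, F and H have their prerequisites met. C has the earlier label, so C next.
F and H are both available; F has the earlier label → F.
G now also ready, so the ready set is {G, H}; G has the earlier label → G.
H needed B, now all done → H.

B D A E C F G H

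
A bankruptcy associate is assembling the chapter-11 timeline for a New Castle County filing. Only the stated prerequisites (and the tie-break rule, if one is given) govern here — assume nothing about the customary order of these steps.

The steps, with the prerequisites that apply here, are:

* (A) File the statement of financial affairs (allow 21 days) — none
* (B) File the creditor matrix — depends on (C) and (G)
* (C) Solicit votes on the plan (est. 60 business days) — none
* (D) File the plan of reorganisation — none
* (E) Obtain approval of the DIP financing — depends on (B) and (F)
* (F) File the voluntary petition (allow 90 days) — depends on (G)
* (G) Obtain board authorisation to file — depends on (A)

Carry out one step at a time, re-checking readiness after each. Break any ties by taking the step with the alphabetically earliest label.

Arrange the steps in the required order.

(A), (C), (D), (G), (B), (F), (E)

Nothing is required for (A), (C) and (D). (A) has the earlier label → (A) first.
Ready: (C), (D) and (G). (C) has the earlier label → (C).
Ready: (D) and (G). (D) has the earlier label → (D).
That leaves (G) as the only ready step → (G).
Now (B) and (F) have their prerequisites met. (B) has the earlier label, so (B) next.
That leaves (F) as the only ready step → (F).
(E) is the only step now ready → (E).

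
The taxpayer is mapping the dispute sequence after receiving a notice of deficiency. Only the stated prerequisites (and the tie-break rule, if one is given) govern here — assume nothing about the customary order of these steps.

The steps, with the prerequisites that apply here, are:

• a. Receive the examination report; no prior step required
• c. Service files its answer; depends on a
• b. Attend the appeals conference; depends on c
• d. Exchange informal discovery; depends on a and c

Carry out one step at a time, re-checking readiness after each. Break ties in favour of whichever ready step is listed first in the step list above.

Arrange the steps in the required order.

a is the only step with nothing outstanding, so it goes first.
That leaves c as the only ready step → c.
Now b and d have their prerequisites met. b is listed earlier, so b next.
Next only d has its prerequisites met → d.

a c b d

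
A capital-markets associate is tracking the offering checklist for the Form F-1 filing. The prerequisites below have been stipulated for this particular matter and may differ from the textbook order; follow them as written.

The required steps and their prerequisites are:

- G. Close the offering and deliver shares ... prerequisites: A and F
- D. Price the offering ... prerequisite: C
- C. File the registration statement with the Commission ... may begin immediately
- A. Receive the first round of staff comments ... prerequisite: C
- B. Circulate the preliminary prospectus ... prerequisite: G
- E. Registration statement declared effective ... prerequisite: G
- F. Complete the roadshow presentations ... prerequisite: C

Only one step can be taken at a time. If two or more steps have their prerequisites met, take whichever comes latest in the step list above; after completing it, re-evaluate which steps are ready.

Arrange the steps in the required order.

C F A D G E B

C has no prerequisites → C first.
Now F, A and D have their prerequisites met. F is listed later, so F next.
Ready: A and D. A is listed later → A.
D and G are both available; D is listed later → D.
Next only G has its prerequisites met → G.
Ready: E and B. E is listed later → E.
Next only B has its prerequisites met → B.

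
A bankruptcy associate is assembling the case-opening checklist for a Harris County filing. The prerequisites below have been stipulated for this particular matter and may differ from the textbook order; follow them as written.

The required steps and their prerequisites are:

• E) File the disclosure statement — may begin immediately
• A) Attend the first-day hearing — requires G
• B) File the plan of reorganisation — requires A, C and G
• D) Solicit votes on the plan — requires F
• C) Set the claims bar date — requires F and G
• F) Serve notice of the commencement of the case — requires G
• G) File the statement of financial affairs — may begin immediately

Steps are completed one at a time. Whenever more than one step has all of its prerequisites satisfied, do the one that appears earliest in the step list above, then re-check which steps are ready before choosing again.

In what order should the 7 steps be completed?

Nothing is required for E and G. E is listed earlier → E first.
G is the only step now ready → G.
Now A and F have their prerequisites met. A is listed earlier, so A next.
F is the only step now ready → F.
D and C are both available; D is listed earlier → D.
C needed F and G, now all done → C.
B needed A, C and G, now all done → B.

E → G → A → F → D → C → B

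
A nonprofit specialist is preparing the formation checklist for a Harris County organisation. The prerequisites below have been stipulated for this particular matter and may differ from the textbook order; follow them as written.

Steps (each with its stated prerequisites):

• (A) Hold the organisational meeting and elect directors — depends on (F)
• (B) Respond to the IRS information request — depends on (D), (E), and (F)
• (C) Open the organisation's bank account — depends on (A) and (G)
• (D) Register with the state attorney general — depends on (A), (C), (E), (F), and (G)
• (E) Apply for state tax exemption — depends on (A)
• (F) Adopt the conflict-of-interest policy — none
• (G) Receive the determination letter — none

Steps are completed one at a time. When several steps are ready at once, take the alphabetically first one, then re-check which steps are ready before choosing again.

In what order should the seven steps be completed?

(F) → (A) → (E) → (G) → (C) → (D) → (B)

(F) and (G) have no prerequisites; (F) has the earlier label, so (F) is first.
(A) now also ready, so the ready set is {(A), (G)}; (A) has the earlier label → (A).
(E) now also ready, so the ready set is {(E), (G)}; (E) has the earlier label → (E).
That leaves (G) as the only ready step → (G).
That leaves (C) as the only ready step → (C).
(D) needed (A), (C), (E), (F) and (G), now all done → (D).
(B) needed (D), (E) and (F), now all done → (B).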